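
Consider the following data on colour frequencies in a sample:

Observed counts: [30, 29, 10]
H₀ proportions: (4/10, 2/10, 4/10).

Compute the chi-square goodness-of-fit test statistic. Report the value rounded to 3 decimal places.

n = 69; E_i = n·p_i = [27.60, 13.80, 27.60]
χ² = (30−27.60)²/27.60 + (29−13.80)²/13.80 + (10−27.60)²/27.60 = 28.1739
df = 2

test statistic = 28.174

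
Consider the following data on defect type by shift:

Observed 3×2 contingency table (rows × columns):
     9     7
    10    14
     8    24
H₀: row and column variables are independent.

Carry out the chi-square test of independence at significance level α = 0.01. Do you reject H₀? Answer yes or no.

reject H₀: no

Row totals [16, 24, 32], col totals [27, 45], n=72
χ² = (9−6.00)²/6.00 + (7−10.00)²/10.00 + (10−9.00)²/9.00 + (14−15.00)²/15.00 + (8−12.00)²/12.00 + (24−20.00)²/20.00 = 4.7111
df = 2
p-value (upper-tail) = 0.09484
At α=0.01: p ≥ α → fail to reject H₀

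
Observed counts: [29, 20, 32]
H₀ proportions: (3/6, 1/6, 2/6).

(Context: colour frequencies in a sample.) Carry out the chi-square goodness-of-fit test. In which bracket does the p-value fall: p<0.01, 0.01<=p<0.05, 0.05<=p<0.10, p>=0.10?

n = 81; E_i = n·p_i = [40.50, 13.50, 27.00]
χ² = (29−40.50)²/40.50 + (20−13.50)²/13.50 + (32−27.00)²/27.00 = 7.3210
df = 2
p-value (upper-tail) = 0.02572
→ bracket: 0.01<=p<0.05

p-value bracket: 0.01<=p<0.05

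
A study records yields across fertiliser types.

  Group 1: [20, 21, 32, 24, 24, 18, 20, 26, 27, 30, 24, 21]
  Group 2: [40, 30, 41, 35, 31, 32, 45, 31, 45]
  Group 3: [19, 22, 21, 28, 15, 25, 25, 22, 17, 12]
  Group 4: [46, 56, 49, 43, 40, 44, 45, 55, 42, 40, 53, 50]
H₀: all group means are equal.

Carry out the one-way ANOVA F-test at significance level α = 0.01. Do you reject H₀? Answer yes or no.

reject H₀: yes

Group means [23.92, 36.67, 20.60, 46.92], grand mean 32.233
SSB = Σnᵢ(x̄ᵢ−x̄)² = 4947.441; SSW = ΣΣ(x−x̄ᵢ)² = 1066.233
MSB = 4947.441/3 = 1649.1470; MSW = 1066.233/39 = 27.3393
F = MSB/MSW = 60.3214
df = (3, 39)
p-value (upper-tail) = 0.00000
At α=0.01: p < α → reject H₀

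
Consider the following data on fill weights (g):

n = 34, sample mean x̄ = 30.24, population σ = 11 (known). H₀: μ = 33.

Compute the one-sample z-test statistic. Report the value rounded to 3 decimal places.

test statistic = -1.463

SE = σ/√n = 11/√34 = 1.8865
z = (x̄−μ₀)/SE = (30.24−33)/1.8865 = -1.4630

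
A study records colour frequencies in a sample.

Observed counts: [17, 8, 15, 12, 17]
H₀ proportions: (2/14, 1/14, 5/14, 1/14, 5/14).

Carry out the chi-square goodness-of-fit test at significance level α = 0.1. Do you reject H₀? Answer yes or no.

n = 69; E_i = n·p_i = [9.86, 4.93, 24.64, 4.93, 24.64]
χ² = (17−9.86)²/9.86 + (8−4.93)²/4.93 + (15−24.64)²/24.64 + (12−4.93)²/4.93 + (17−24.64)²/24.64 = 23.3797
df = 4
p-value (upper-tail) = 0.00011
At α=0.1: p < α → reject H₀

reject H₀: yes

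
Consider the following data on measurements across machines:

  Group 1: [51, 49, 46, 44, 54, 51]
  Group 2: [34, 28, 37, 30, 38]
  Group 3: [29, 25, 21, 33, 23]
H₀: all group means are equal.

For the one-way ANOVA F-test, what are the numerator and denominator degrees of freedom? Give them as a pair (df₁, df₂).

degrees of freedom = [2, 13]

k = 3 groups, N = 16 total
df = (k−1, N−k) = (3−1, 16−3) = (2, 13)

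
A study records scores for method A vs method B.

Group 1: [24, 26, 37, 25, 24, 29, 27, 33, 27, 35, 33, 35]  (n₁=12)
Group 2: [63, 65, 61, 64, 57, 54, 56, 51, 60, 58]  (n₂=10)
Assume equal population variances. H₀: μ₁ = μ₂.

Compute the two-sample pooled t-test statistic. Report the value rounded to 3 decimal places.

x̄₁=29.583, s₁=4.738, n₁=12
x̄₂=58.900, s₂=4.533, n₂=10
s_p² = [11·4.738² + 9·4.533²]/20 = 21.5908
SE = √(s_p²·(1/12+1/10)) = 1.9896
t = (29.583−58.900)/1.9896 = -14.7353
df = 20

test statistic = -14.735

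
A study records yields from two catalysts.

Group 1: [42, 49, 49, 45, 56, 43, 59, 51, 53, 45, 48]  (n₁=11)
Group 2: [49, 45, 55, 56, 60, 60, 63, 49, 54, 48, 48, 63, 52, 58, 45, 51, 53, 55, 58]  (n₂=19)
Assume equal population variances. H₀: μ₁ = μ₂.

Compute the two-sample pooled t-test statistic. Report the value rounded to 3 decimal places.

test statistic = -2.243

x̄₁=49.091, s₁=5.356, n₁=11
x̄₂=53.789, s₂=5.623, n₂=19
s_p² = [10·5.356² + 18·5.623²]/28 = 30.5738
SE = √(s_p²·(1/11+1/19)) = 2.0949
t = (49.091−53.789)/2.0949 = -2.2429
df = 28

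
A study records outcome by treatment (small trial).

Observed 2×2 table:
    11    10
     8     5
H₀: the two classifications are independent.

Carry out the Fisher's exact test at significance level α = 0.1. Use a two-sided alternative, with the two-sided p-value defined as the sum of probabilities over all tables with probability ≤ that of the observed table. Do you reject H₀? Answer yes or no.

Margins: r₁=21, r₂=13, c₁=19, c₂=15, n=34
p_obs = C(21,11)·C(13,8)/C(34,19); sum pmf over tables with pmf ≤ p_obs
p-value (two-sided) = 0.72824
At α=0.1: p ≥ α → fail to reject H₀

reject H₀: no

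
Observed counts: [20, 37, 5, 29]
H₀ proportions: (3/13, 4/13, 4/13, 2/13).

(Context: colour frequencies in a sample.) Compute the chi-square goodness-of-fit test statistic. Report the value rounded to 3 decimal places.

n = 91; E_i = n·p_i = [21.00, 28.00, 28.00, 14.00]
χ² = (20−21.00)²/21.00 + (37−28.00)²/28.00 + (5−28.00)²/28.00 + (29−14.00)²/14.00 = 37.9048
df = 3

test statistic = 37.905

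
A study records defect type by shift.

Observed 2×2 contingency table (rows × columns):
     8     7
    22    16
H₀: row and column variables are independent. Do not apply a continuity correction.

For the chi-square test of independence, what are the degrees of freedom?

degrees of freedom = 1

df = (r−1)(c−1) = (2−1)·(2−1) = 1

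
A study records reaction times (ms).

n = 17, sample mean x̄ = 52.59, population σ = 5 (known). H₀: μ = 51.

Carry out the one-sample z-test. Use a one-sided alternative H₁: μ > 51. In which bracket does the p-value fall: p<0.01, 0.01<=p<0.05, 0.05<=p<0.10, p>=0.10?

p-value bracket: 0.05<=p<0.10

SE = σ/√n = 5/√17 = 1.2127
z = (x̄−μ₀)/SE = (52.59−51)/1.2127 = 1.3111
p-value (one-sided, H₁ greater) = 0.09490
→ bracket: 0.05<=p<0.10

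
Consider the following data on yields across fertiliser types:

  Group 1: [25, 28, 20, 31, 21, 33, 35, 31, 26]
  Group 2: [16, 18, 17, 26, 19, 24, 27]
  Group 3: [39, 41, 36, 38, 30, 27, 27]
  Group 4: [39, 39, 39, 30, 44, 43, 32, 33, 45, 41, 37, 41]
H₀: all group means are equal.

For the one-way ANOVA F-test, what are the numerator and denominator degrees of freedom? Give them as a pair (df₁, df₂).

degrees of freedom = [3, 31]

k = 4 groups, N = 35 total
df = (k−1, N−k) = (4−1, 35−4) = (3, 31)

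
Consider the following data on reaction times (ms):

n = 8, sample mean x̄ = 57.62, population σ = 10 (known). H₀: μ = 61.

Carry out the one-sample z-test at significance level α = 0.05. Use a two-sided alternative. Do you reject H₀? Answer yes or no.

SE = σ/√n = 10/√8 = 3.5355
z = (x̄−μ₀)/SE = (57.62−61)/3.5355 = -0.9560
p-value (two-sided) = 0.33907
At α=0.05: p ≥ α → fail to reject H₀

reject H₀: no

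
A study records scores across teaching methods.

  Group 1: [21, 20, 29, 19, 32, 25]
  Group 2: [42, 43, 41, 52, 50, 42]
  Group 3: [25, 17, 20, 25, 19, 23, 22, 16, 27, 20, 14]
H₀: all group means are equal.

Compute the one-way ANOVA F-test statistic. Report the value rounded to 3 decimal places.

Group means [24.33, 45.00, 20.73], grand mean 28.000
SSB = Σnᵢ(x̄ᵢ−x̄)² = 2396.485; SSW = ΣΣ(x−x̄ᵢ)² = 419.515
MSB = 2396.485/2 = 1198.2424; MSW = 419.515/20 = 20.9758
F = MSB/MSW = 57.1251
df = (2, 20)

test statistic = 57.125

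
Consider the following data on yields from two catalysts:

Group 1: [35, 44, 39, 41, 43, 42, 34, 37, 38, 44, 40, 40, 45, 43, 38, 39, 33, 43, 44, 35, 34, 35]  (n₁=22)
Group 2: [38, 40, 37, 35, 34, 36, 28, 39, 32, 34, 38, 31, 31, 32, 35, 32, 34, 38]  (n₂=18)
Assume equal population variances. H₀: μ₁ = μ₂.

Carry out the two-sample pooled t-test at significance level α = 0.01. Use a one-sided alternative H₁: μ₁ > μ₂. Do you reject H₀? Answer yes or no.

reject H₀: yes

x̄₁=39.364, s₁=3.849, n₁=22
x̄₂=34.667, s₂=3.272, n₂=18
s_p² = [21·3.849² + 17·3.272²]/38 = 12.9761
SE = √(s_p²·(1/22+1/18)) = 1.1449
t = (39.364−34.667)/1.1449 = 4.1026
df = 38
p-value (one-sided, H₁ greater) = 0.00010
At α=0.01: p < α → reject H₀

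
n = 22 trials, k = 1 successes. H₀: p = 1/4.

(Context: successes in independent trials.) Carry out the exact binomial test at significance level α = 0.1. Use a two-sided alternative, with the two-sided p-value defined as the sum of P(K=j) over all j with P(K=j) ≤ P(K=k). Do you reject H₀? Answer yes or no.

reject H₀: yes

Exact binomial: n=22, k=1, p₀=1/4=0.2500
P(X=j) = C(n,j)·p₀^j·(1−p₀)^(n−j); p = Σ P(X=j) over j with P(X=j) ≤ P(X=1)
p-value (two-sided) = 0.02484
At α=0.1: p < α → reject H₀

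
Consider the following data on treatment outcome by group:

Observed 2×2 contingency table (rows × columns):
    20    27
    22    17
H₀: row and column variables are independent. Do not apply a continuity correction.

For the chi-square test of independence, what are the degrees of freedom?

df = (r−1)(c−1) = (2−1)·(2−1) = 1

degrees of freedom = 1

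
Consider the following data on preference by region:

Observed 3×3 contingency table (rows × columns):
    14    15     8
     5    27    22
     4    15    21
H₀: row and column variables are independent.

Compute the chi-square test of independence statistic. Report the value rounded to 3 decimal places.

test statistic = 17.801

Row totals [37, 54, 40], col totals [23, 57, 51], n=131
χ² = (14−6.50)²/6.50 + (15−16.10)²/16.10 + (8−14.40)²/14.40 + (5−9.48)²/9.48 + (27−23.50)²/23.50 + (22−21.02)²/21.02 + (4−7.02)²/7.02 + (15−17.40)²/17.40 + (21−15.57)²/15.57 = 17.8011
df = 4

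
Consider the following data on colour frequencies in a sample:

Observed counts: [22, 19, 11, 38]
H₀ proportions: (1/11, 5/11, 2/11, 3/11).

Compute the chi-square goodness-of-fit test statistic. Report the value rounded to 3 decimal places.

n = 90; E_i = n·p_i = [8.18, 40.91, 16.36, 24.55]
χ² = (22−8.18)²/8.18 + (19−40.91)²/40.91 + (11−16.36)²/16.36 + (38−24.55)²/24.55 = 44.2041
df = 3

test statistic = 44.204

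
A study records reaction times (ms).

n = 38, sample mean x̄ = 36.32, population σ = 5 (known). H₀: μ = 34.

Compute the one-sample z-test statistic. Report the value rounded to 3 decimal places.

SE = σ/√n = 5/√38 = 0.8111
z = (x̄−μ₀)/SE = (36.32−34)/0.8111 = 2.8603

test statistic = 2.860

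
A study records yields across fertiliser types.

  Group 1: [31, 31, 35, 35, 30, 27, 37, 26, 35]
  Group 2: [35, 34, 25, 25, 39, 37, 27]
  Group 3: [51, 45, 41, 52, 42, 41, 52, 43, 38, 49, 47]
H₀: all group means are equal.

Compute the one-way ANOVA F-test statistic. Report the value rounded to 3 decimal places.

Group means [31.89, 31.71, 45.55], grand mean 37.407
SSB = Σnᵢ(x̄ᵢ−x̄)² = 1229.474; SSW = ΣΣ(x−x̄ᵢ)² = 573.045
MSB = 1229.474/2 = 614.7369; MSW = 573.045/24 = 23.8769
F = MSB/MSW = 25.7461
df = (2, 24)

test statistic = 25.746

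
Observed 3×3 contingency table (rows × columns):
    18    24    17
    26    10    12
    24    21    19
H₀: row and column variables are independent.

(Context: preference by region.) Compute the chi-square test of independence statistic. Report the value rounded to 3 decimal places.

test statistic = 7.344

Row totals [59, 48, 64], col totals [68, 55, 48], n=171
χ² = (18−23.46)²/23.46 + (24−18.98)²/18.98 + (17−16.56)²/16.56 + (26−19.09)²/19.09 + (10−15.44)²/15.44 + (12−13.47)²/13.47 + (24−25.45)²/25.45 + (21−20.58)²/20.58 + (19−17.96)²/17.96 = 7.3438
df = 4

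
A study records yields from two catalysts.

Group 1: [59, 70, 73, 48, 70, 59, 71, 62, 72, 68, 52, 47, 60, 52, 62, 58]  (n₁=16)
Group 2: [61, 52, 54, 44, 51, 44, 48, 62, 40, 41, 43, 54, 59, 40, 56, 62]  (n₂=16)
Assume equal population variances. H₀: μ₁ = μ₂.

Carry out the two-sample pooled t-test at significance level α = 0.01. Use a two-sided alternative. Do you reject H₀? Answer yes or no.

reject H₀: yes

x̄₁=61.438, s₁=8.641, n₁=16
x̄₂=50.688, s₂=8.006, n₂=16
s_p² = [15·8.641² + 15·8.006²]/30 = 69.3792
SE = √(s_p²·(1/16+1/16)) = 2.9449
t = (61.438−50.688)/2.9449 = 3.6504
df = 30
p-value (two-sided) = 0.00099
At α=0.01: p < α → reject H₀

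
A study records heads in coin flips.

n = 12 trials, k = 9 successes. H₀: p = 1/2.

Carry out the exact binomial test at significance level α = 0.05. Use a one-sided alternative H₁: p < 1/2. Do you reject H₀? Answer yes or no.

reject H₀: no

Exact binomial: n=12, k=9, p₀=1/2=0.5000
P(X≤9) from Σ C(n,i)·p₀^i·(1−p₀)^(n−i)
p-value (one-sided, H₁ less) = 0.98071
At α=0.05: p ≥ α → fail to reject H₀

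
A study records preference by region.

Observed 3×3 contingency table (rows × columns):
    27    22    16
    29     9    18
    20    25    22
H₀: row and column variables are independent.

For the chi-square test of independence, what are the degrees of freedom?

df = (r−1)(c−1) = (3−1)·(3−1) = 4

degrees of freedom = 4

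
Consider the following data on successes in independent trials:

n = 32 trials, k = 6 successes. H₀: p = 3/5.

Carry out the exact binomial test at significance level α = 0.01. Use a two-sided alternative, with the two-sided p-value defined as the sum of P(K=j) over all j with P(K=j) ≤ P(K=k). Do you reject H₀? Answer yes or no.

reject H₀: yes

Exact binomial: n=32, k=6, p₀=3/5=0.6000
P(X=j) = C(n,j)·p₀^j·(1−p₀)^(n−j); p = Σ P(X=j) over j with P(X=j) ≤ P(X=6)
p-value (two-sided) = 0.00000
At α=0.01: p < α → reject H₀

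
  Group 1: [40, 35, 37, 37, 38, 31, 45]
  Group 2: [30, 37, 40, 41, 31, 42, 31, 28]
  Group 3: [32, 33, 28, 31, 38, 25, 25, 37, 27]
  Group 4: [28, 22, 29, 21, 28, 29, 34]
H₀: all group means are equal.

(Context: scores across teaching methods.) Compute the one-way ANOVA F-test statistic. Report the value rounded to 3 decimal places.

test statistic = 6.362

Group means [37.57, 35.00, 30.67, 27.29], grand mean 32.581
SSB = Σnᵢ(x̄ᵢ−x̄)² = 450.406; SSW = ΣΣ(x−x̄ᵢ)² = 637.143
MSB = 450.406/3 = 150.1352; MSW = 637.143/27 = 23.5979
F = MSB/MSW = 6.3622
df = (3, 27)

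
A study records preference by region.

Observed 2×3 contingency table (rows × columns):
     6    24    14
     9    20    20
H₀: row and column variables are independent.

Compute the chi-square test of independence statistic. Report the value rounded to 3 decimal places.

test statistic = 1.759

Row totals [44, 49], col totals [15, 44, 34], n=93
χ² = (6−7.10)²/7.10 + (24−20.82)²/20.82 + (14−16.09)²/16.09 + (9−7.90)²/7.90 + (20−23.18)²/23.18 + (20−17.91)²/17.91 = 1.7587
df = 2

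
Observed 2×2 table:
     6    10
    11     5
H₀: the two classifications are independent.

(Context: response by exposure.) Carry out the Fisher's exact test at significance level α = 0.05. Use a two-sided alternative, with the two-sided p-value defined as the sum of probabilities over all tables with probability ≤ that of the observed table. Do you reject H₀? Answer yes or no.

Margins: r₁=16, r₂=16, c₁=17, c₂=15, n=32
p_obs = C(16,6)·C(16,11)/C(32,17); sum pmf over tables with pmf ≤ p_obs
p-value (two-sided) = 0.15561
At α=0.05: p ≥ α → fail to reject H₀

reject H₀: no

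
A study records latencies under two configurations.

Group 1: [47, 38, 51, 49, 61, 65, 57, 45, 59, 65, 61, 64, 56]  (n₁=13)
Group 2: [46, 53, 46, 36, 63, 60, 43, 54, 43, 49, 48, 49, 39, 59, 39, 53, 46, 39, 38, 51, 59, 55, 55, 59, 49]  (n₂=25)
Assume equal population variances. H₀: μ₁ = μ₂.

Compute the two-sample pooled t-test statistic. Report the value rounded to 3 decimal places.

x̄₁=55.231, s₁=8.555, n₁=13
x̄₂=49.240, s₂=7.742, n₂=25
s_p² = [12·8.555² + 24·7.742²]/36 = 64.3574
SE = √(s_p²·(1/13+1/25)) = 2.7431
t = (55.231−49.240)/2.7431 = 2.1839
df = 36

test statistic = 2.184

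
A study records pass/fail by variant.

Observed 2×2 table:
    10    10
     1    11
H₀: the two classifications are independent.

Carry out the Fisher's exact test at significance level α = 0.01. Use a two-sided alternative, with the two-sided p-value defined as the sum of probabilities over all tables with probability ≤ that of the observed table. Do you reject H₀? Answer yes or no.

Margins: r₁=20, r₂=12, c₁=11, c₂=21, n=32
p_obs = C(20,10)·C(12,1)/C(32,11); sum pmf over tables with pmf ≤ p_obs
p-value (two-sided) = 0.02319
At α=0.01: p ≥ α → fail to reject H₀

reject H₀: no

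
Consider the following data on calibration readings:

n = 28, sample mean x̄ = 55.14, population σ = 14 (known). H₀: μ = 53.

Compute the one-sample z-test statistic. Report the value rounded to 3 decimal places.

SE = σ/√n = 14/√28 = 2.6458
z = (x̄−μ₀)/SE = (55.14−53)/2.6458 = 0.8088

test statistic = 0.809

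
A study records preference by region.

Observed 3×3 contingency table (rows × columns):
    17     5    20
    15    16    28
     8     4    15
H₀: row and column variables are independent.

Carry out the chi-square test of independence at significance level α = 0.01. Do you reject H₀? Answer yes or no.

Row totals [42, 59, 27], col totals [40, 25, 63], n=128
χ² = (17−13.12)²/13.12 + (5−8.20)²/8.20 + (20−20.67)²/20.67 + (15−18.44)²/18.44 + (16−11.52)²/11.52 + (28−29.04)²/29.04 + (8−8.44)²/8.44 + (4−5.27)²/5.27 + (15−13.29)²/13.29 = 5.3842
df = 4
p-value (upper-tail) = 0.25010
At α=0.01: p ≥ α → fail to reject H₀

reject H₀: no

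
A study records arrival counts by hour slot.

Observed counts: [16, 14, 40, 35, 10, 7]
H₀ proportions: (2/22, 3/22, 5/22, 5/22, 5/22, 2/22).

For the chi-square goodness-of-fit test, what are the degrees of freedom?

df = k − 1 = 6 − 1 = 5

degrees of freedom = 5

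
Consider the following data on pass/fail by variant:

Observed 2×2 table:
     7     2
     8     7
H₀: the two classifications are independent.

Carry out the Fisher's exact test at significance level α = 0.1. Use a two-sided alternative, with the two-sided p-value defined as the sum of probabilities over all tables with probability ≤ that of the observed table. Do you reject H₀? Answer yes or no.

Margins: r₁=9, r₂=15, c₁=15, c₂=9, n=24
p_obs = C(9,7)·C(15,8)/C(24,15); sum pmf over tables with pmf ≤ p_obs
p-value (two-sided) = 0.38907
At α=0.1: p ≥ α → fail to reject H₀

reject H₀: no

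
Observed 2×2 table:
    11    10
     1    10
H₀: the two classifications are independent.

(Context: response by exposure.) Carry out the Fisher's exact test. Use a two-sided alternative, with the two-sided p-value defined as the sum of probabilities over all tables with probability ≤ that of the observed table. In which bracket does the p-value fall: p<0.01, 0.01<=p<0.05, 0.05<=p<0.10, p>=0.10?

p-value bracket: 0.01<=p<0.05

Margins: r₁=21, r₂=11, c₁=12, c₂=20, n=32
p_obs = C(21,11)·C(11,1)/C(32,12); sum pmf over tables with pmf ≤ p_obs
p-value (two-sided) = 0.02319
→ bracket: 0.01<=p<0.05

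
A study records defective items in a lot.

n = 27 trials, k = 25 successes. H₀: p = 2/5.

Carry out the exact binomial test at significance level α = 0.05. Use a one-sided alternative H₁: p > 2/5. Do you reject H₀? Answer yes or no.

Exact binomial: n=27, k=25, p₀=2/5=0.4000
P(X≥25) from Σ C(n,i)·p₀^i·(1−p₀)^(n−i)
p-value (one-sided, H₁ greater) = 0.00000
At α=0.05: p < α → reject H₀

reject H₀: yes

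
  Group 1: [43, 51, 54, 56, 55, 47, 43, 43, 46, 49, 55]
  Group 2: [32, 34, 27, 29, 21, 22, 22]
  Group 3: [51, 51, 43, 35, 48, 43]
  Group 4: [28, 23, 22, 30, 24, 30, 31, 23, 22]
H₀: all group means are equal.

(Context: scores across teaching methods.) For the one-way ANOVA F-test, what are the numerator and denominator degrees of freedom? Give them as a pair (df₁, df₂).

degrees of freedom = [3, 29]

k = 4 groups, N = 33 total
df = (k−1, N−k) = (4−1, 33−4) = (3, 29)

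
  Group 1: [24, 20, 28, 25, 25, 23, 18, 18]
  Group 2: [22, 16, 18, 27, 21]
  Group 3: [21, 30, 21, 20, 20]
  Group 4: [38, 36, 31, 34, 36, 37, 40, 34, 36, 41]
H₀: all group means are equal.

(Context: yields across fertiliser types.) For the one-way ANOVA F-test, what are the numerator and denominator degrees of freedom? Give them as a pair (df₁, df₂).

degrees of freedom = [3, 24]

k = 4 groups, N = 28 total
df = (k−1, N−k) = (4−1, 28−4) = (3, 24)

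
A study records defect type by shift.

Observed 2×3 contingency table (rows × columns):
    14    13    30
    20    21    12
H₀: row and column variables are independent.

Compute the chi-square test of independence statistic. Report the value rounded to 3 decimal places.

test statistic = 10.524

Row totals [57, 53], col totals [34, 34, 42], n=110
χ² = (14−17.62)²/17.62 + (13−17.62)²/17.62 + (30−21.76)²/21.76 + (20−16.38)²/16.38 + (21−16.38)²/16.38 + (12−20.24)²/20.24 = 10.5239
df = 2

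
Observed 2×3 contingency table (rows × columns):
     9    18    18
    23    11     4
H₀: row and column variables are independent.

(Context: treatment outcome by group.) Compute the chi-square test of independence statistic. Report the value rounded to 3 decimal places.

Row totals [45, 38], col totals [32, 29, 22], n=83
χ² = (9−17.35)²/17.35 + (18−15.72)²/15.72 + (18−11.93)²/11.93 + (23−14.65)²/14.65 + (11−13.28)²/13.28 + (4−10.07)²/10.07 = 16.2490
df = 2

test statistic = 16.249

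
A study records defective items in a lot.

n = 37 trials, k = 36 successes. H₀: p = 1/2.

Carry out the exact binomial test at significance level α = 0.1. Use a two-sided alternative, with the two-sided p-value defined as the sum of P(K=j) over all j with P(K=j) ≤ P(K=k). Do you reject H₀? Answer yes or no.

Exact binomial: n=37, k=36, p₀=1/2=0.5000
P(X=j) = C(n,j)·p₀^j·(1−p₀)^(n−j); p = Σ P(X=j) over j with P(X=j) ≤ P(X=36)
p-value (two-sided) = 0.00000
At α=0.1: p < α → reject H₀

reject H₀: yes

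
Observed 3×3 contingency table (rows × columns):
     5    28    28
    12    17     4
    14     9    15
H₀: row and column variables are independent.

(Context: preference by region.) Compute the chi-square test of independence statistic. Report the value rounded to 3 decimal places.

Row totals [61, 33, 38], col totals [31, 54, 47], n=132
χ² = (5−14.33)²/14.33 + (28−24.95)²/24.95 + (28−21.72)²/21.72 + (12−7.75)²/7.75 + (17−13.50)²/13.50 + (4−11.75)²/11.75 + (14−8.92)²/8.92 + (9−15.55)²/15.55 + (15−13.53)²/13.53 = 22.4108
df = 4

test statistic = 22.411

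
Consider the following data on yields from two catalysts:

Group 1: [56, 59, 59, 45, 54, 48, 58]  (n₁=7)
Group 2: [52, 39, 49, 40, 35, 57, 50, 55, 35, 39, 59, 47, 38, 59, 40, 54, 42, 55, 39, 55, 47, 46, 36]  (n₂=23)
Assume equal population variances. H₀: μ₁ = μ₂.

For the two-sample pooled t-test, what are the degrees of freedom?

degrees of freedom = 28

df = n₁ + n₂ − 2 = 7 + 23 − 2 = 28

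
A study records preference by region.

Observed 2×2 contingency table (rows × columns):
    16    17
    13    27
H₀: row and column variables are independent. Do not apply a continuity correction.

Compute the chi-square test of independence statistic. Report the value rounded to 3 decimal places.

test statistic = 1.930

Row totals [33, 40], col totals [29, 44], n=73
χ² = (16−13.11)²/13.11 + (17−19.89)²/19.89 + (13−15.89)²/15.89 + (27−24.11)²/24.11 = 1.9296
df = 1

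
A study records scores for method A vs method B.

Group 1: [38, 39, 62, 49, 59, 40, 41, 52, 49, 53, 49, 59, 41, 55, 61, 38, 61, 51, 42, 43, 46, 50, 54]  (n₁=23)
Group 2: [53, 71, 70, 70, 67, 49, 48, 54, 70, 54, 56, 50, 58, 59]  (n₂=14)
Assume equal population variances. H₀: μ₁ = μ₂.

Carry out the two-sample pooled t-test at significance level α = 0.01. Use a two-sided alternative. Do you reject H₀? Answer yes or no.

x̄₁=49.217, s₁=7.954, n₁=23
x̄₂=59.214, s₂=8.631, n₂=14
s_p² = [22·7.954² + 13·8.631²]/35 = 67.4363
SE = √(s_p²·(1/23+1/14)) = 2.7837
t = (49.217−59.214)/2.7837 = -3.5912
df = 35
p-value (two-sided) = 0.00100
At α=0.01: p < α → reject H₀

reject H₀: yes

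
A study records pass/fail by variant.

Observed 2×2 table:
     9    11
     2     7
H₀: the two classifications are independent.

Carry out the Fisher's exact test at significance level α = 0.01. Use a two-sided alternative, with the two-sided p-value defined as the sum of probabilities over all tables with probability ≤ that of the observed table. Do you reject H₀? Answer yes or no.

Margins: r₁=20, r₂=9, c₁=11, c₂=18, n=29
p_obs = C(20,9)·C(9,2)/C(29,11); sum pmf over tables with pmf ≤ p_obs
p-value (two-sided) = 0.41183
At α=0.01: p ≥ α → fail to reject H₀

reject H₀: no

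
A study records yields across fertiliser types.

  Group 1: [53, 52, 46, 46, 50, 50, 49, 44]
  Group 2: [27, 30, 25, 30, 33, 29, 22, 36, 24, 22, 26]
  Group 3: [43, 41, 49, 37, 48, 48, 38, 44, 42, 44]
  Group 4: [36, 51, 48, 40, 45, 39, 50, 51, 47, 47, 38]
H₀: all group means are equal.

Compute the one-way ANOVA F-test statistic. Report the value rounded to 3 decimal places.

test statistic = 43.808

Group means [48.75, 27.64, 43.40, 44.73], grand mean 40.500
SSB = Σnᵢ(x̄ᵢ−x̄)² = 2645.373; SSW = ΣΣ(x−x̄ᵢ)² = 724.627
MSB = 2645.373/3 = 881.7909; MSW = 724.627/36 = 20.1285
F = MSB/MSW = 43.8080
df = (3, 36)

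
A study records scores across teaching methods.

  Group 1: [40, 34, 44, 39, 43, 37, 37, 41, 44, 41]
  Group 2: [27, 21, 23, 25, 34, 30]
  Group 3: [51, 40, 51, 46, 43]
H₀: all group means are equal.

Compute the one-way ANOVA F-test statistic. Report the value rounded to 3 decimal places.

test statistic = 33.648

Group means [40.00, 26.67, 46.20], grand mean 37.667
SSB = Σnᵢ(x̄ᵢ−x̄)² = 1144.533; SSW = ΣΣ(x−x̄ᵢ)² = 306.133
MSB = 1144.533/2 = 572.2667; MSW = 306.133/18 = 17.0074
F = MSB/MSW = 33.6481
df = (2, 18)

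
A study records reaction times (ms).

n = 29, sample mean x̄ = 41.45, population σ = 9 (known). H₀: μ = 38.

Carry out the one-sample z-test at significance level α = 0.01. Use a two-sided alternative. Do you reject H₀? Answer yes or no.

SE = σ/√n = 9/√29 = 1.6713
z = (x̄−μ₀)/SE = (41.45−38)/1.6713 = 2.0643
p-value (two-sided) = 0.03899
At α=0.01: p ≥ α → fail to reject H₀

reject H₀: no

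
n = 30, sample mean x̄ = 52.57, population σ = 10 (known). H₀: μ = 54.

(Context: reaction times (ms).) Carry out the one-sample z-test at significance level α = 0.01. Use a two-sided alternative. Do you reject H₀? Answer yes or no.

reject H₀: no

SE = σ/√n = 10/√30 = 1.8257
z = (x̄−μ₀)/SE = (52.57−54)/1.8257 = -0.7832
p-value (two-sided) = 0.43348
At α=0.01: p ≥ α → fail to reject H₀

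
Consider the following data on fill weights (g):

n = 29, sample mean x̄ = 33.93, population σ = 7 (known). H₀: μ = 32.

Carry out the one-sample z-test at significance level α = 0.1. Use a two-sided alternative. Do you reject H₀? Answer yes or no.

reject H₀: no

SE = σ/√n = 7/√29 = 1.2999
z = (x̄−μ₀)/SE = (33.93−32)/1.2999 = 1.4848
p-value (two-sided) = 0.13761
At α=0.1: p ≥ α → fail to reject H₀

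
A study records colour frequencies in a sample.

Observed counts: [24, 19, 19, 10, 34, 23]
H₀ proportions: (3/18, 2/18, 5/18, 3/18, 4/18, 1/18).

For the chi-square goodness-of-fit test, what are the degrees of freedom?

degrees of freedom = 5

df = k − 1 = 6 − 1 = 5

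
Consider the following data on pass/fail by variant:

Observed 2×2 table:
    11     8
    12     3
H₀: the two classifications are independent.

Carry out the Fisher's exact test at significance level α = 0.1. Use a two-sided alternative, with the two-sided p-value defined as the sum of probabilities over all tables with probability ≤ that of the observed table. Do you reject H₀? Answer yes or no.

Margins: r₁=19, r₂=15, c₁=23, c₂=11, n=34
p_obs = C(19,11)·C(15,12)/C(34,23); sum pmf over tables with pmf ≤ p_obs
p-value (two-sided) = 0.27138
At α=0.1: p ≥ α → fail to reject H₀

reject H₀: no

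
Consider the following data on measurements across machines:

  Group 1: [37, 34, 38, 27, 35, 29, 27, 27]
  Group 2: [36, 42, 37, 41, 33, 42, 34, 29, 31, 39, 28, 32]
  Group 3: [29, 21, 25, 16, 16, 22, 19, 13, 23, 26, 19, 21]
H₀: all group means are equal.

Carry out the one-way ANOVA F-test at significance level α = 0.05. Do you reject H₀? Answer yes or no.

reject H₀: yes

Group means [31.75, 35.33, 20.83], grand mean 29.000
SSB = Σnᵢ(x̄ᵢ−x̄)² = 1342.167; SSW = ΣΣ(x−x̄ᵢ)² = 657.833
MSB = 1342.167/2 = 671.0833; MSW = 657.833/29 = 22.6839
F = MSB/MSW = 29.5841
df = (2, 29)
p-value (upper-tail) = 0.00000
At α=0.05: p < α → reject H₀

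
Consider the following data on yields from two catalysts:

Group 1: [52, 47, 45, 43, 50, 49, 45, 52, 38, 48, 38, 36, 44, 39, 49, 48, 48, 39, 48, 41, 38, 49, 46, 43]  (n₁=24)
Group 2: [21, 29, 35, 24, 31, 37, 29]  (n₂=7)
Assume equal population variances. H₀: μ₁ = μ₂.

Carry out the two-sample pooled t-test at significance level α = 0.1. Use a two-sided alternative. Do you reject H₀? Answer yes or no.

reject H₀: yes

x̄₁=44.792, s₁=4.827, n₁=24
x̄₂=29.429, s₂=5.653, n₂=7
s_p² = [23·4.827² + 6·5.653²]/29 = 25.0922
SE = √(s_p²·(1/24+1/7)) = 2.1518
t = (44.792−29.429)/2.1518 = 7.1398
df = 29
p-value (two-sided) = 0.00000
At α=0.1: p < α → reject H₀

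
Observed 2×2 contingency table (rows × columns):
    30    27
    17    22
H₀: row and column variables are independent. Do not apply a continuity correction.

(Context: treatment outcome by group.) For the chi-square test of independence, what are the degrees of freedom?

degrees of freedom = 1

df = (r−1)(c−1) = (2−1)·(2−1) = 1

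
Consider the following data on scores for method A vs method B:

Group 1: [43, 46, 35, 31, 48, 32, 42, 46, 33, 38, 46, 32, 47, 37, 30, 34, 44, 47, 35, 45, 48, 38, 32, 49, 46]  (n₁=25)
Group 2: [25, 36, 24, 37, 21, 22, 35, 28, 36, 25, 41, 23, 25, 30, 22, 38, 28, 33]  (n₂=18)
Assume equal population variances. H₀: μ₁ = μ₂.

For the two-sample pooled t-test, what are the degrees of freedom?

degrees of freedom = 41

df = n₁ + n₂ − 2 = 25 + 18 − 2 = 41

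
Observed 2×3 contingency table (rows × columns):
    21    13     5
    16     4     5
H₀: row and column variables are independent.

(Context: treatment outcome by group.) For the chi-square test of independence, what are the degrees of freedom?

degrees of freedom = 2

df = (r−1)(c−1) = (2−1)·(3−1) = 2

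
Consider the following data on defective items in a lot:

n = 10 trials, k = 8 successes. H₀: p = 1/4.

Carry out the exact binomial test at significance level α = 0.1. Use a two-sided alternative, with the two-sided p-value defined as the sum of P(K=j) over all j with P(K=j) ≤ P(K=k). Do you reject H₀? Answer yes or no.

Exact binomial: n=10, k=8, p₀=1/4=0.2500
P(X=j) = C(n,j)·p₀^j·(1−p₀)^(n−j); p = Σ P(X=j) over j with P(X=j) ≤ P(X=8)
p-value (two-sided) = 0.00042
At α=0.1: p < α → reject H₀

reject H₀: yes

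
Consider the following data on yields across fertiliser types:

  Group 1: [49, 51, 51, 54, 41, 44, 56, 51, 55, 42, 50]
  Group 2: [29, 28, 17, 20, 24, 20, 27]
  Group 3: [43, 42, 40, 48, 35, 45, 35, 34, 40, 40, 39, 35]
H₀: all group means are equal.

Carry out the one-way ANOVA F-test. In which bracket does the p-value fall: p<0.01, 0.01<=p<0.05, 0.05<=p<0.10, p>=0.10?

p-value bracket: p<0.01

Group means [49.45, 23.57, 39.67], grand mean 39.500
SSB = Σnᵢ(x̄ᵢ−x̄)² = 2866.392; SSW = ΣΣ(x−x̄ᵢ)² = 601.108
MSB = 2866.392/2 = 1433.1959; MSW = 601.108/27 = 22.2633
F = MSB/MSW = 64.3749
df = (2, 27)
p-value (upper-tail) = 0.00000
→ bracket: p<0.01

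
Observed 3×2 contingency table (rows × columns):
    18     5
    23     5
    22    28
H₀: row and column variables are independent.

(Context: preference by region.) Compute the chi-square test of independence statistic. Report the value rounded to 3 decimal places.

test statistic = 14.329

Row totals [23, 28, 50], col totals [63, 38], n=101
χ² = (18−14.35)²/14.35 + (5−8.65)²/8.65 + (23−17.47)²/17.47 + (5−10.53)²/10.53 + (22−31.19)²/31.19 + (28−18.81)²/18.81 = 14.3291
df = 2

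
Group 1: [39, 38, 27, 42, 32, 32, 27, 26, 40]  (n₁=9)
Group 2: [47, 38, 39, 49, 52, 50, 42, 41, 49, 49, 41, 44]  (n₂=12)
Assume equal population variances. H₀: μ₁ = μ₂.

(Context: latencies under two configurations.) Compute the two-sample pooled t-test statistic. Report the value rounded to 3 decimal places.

x̄₁=33.667, s₁=6.225, n₁=9
x̄₂=45.083, s₂=4.795, n₂=12
s_p² = [8·6.225² + 11·4.795²]/19 = 29.6272
SE = √(s_p²·(1/9+1/12)) = 2.4002
t = (33.667−45.083)/2.4002 = -4.7566
df = 19

test statistic = -4.757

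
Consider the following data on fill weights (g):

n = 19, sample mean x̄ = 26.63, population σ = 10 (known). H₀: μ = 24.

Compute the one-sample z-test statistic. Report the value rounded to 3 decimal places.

test statistic = 1.146

SE = σ/√n = 10/√19 = 2.2942
z = (x̄−μ₀)/SE = (26.63−24)/2.2942 = 1.1464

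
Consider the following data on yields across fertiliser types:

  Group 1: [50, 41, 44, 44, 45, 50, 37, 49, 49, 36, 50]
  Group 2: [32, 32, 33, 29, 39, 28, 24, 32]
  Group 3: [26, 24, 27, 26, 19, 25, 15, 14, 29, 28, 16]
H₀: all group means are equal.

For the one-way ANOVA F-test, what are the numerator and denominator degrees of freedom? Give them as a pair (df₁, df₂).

degrees of freedom = [2, 27]

k = 3 groups, N = 30 total
df = (k−1, N−k) = (3−1, 30−3) = (2, 27)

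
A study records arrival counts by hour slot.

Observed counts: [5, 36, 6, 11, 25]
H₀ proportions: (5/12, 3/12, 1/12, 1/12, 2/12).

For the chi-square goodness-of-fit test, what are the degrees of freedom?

degrees of freedom = 4

df = k − 1 = 5 − 1 = 4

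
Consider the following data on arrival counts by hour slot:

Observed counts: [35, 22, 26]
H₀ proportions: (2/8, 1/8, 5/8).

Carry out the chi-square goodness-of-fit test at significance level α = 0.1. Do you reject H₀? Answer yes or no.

n = 83; E_i = n·p_i = [20.75, 10.38, 51.88]
χ² = (35−20.75)²/20.75 + (22−10.38)²/10.38 + (26−51.88)²/51.88 = 35.7181
df = 2
p-value (upper-tail) = 0.00000
At α=0.1: p < α → reject H₀

reject H₀: yes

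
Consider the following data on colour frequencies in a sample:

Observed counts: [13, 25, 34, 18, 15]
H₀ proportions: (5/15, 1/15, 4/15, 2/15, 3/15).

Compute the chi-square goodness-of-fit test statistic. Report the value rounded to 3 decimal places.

n = 105; E_i = n·p_i = [35.00, 7.00, 28.00, 14.00, 21.00]
χ² = (13−35.00)²/35.00 + (25−7.00)²/7.00 + (34−28.00)²/28.00 + (18−14.00)²/14.00 + (15−21.00)²/21.00 = 64.2571
df = 4

test statistic = 64.257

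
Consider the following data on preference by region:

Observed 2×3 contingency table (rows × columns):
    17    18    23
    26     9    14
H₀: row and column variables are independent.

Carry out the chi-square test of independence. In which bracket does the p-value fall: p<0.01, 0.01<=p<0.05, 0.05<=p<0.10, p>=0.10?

p-value bracket: 0.01<=p<0.05

Row totals [58, 49], col totals [43, 27, 37], n=107
χ² = (17−23.31)²/23.31 + (18−14.64)²/14.64 + (23−20.06)²/20.06 + (26−19.69)²/19.69 + (9−12.36)²/12.36 + (14−16.94)²/16.94 = 6.3609
df = 2
p-value (upper-tail) = 0.04157
→ bracket: 0.01<=p<0.05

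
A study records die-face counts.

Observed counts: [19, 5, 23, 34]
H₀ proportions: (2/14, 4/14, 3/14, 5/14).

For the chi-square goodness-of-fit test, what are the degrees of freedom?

degrees of freedom = 3

df = k − 1 = 4 − 1 = 3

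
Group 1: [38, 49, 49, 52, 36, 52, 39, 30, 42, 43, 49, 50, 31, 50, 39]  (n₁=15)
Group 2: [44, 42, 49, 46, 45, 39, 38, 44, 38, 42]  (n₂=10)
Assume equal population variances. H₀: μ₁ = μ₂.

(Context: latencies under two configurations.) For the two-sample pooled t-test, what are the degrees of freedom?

df = n₁ + n₂ − 2 = 15 + 10 − 2 = 23

degrees of freedom = 23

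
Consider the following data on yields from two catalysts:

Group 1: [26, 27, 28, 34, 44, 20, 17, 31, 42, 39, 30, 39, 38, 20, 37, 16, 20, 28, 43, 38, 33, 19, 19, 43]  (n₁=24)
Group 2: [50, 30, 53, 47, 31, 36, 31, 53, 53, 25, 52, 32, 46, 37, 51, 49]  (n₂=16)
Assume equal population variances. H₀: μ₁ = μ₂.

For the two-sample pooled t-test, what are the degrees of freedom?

df = n₁ + n₂ − 2 = 24 + 16 − 2 = 38

degrees of freedom = 38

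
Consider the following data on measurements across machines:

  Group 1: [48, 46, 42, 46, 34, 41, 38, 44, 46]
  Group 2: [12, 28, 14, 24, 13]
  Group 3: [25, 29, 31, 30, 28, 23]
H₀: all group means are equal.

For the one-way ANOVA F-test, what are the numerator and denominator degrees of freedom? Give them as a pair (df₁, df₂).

degrees of freedom = [2, 17]

k = 3 groups, N = 20 total
df = (k−1, N−k) = (3−1, 20−3) = (2, 17)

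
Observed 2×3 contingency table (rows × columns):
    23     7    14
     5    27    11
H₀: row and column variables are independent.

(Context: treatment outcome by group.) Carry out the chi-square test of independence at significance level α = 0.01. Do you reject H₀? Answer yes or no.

Row totals [44, 43], col totals [28, 34, 25], n=87
χ² = (23−14.16)²/14.16 + (7−17.20)²/17.20 + (14−12.64)²/12.64 + (5−13.84)²/13.84 + (27−16.80)²/16.80 + (11−12.36)²/12.36 = 23.6878
df = 2
p-value (upper-tail) = 0.00001
At α=0.01: p < α → reject H₀

reject H₀: yes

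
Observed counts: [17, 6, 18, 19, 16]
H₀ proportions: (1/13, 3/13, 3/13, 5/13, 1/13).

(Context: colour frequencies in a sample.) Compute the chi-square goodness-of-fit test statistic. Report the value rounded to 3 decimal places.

test statistic = 50.100

n = 76; E_i = n·p_i = [5.85, 17.54, 17.54, 29.23, 5.85]
χ² = (17−5.85)²/5.85 + (6−17.54)²/17.54 + (18−17.54)²/17.54 + (19−29.23)²/29.23 + (16−5.85)²/5.85 = 50.1000
df = 4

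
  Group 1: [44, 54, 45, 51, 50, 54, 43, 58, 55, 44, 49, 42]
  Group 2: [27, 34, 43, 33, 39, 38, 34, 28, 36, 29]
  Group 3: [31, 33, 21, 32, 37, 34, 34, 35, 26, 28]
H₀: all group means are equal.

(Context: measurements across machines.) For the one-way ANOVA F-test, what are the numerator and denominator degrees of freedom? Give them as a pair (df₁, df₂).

degrees of freedom = [2, 29]

k = 3 groups, N = 32 total
df = (k−1, N−k) = (3−1, 32−3) = (2, 29)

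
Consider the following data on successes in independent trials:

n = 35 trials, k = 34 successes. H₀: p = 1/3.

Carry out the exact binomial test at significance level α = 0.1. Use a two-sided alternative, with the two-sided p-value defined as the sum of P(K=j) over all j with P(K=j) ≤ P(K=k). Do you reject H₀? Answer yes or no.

Exact binomial: n=35, k=34, p₀=1/3=0.3333
P(X=j) = C(n,j)·p₀^j·(1−p₀)^(n−j); p = Σ P(X=j) over j with P(X=j) ≤ P(X=34)
p-value (two-sided) = 0.00000
At α=0.1: p < α → reject H₀

reject H₀: yes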